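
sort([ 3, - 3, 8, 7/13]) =[ - 3, 7/13,3,8] 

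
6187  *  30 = 185610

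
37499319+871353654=908852973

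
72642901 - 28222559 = 44420342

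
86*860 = 73960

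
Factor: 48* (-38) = -2^5*3^1*19^1 = - 1824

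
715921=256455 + 459466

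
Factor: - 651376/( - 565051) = 2^4 * 11^1*547^( - 1 )*1033^(-1) * 3701^1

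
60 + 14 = 74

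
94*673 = 63262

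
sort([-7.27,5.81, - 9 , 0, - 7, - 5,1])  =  [  -  9, -7.27, - 7, - 5,0,1,5.81] 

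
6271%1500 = 271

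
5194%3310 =1884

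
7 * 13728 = 96096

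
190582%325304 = 190582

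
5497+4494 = 9991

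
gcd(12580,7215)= 185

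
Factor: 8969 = 8969^1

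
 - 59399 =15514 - 74913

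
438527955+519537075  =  958065030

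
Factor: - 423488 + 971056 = 547568 = 2^4*7^1  *  4889^1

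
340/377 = 340/377  =  0.90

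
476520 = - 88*(  -  5415)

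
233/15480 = 233/15480 = 0.02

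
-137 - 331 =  - 468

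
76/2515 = 76/2515 = 0.03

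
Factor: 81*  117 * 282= 2^1 *3^7*13^1*47^1 = 2672514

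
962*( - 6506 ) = - 6258772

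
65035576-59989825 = 5045751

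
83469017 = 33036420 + 50432597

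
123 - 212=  - 89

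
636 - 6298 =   -  5662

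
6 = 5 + 1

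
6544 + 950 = 7494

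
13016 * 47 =611752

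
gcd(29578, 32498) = 2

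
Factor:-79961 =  - 7^1*11423^1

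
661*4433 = 2930213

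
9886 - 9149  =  737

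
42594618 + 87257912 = 129852530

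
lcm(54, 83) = 4482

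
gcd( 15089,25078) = 1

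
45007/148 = 45007/148= 304.10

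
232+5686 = 5918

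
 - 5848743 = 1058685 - 6907428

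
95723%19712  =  16875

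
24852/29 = 856 + 28/29 = 856.97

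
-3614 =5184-8798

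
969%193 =4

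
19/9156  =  19/9156 = 0.00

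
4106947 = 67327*61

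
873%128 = 105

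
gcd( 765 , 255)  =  255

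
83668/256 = 20917/64 = 326.83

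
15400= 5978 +9422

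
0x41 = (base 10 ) 65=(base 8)101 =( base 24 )2h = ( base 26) 2D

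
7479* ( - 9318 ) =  - 69689322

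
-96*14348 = - 1377408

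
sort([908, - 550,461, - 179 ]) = [ - 550, - 179, 461,908 ] 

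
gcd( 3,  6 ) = 3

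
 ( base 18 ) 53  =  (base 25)3i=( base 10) 93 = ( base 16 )5d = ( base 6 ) 233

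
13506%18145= 13506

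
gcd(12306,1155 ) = 21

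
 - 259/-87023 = 259/87023 = 0.00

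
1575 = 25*63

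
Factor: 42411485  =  5^1*29^1*292493^1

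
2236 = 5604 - 3368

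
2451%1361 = 1090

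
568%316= 252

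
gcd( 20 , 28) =4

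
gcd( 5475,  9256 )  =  1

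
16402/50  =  8201/25 = 328.04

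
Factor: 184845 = 3^1 * 5^1 * 12323^1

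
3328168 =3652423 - 324255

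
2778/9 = 308  +  2/3 = 308.67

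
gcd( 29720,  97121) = 1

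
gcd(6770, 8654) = 2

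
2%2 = 0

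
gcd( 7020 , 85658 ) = 2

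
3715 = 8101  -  4386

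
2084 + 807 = 2891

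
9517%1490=577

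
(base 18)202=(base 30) LK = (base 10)650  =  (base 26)p0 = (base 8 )1212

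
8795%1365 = 605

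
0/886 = 0 = 0.00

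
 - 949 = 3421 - 4370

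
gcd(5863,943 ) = 41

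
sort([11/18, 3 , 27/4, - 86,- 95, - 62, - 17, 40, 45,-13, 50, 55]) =[ - 95, - 86, - 62, - 17, - 13,11/18, 3,27/4 , 40, 45, 50, 55]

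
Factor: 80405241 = 3^1*7^1*3828821^1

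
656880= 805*816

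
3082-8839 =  - 5757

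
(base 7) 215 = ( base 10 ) 110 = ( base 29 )3n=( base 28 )3Q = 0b1101110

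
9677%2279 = 561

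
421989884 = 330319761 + 91670123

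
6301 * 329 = 2073029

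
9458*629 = 5949082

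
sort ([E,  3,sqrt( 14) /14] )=[ sqrt( 14)/14,E, 3] 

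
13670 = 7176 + 6494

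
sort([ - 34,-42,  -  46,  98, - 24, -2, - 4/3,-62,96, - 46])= [ - 62,-46, - 46, - 42,-34, - 24,- 2,  -  4/3,96, 98]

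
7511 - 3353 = 4158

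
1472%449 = 125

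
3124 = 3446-322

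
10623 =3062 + 7561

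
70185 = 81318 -11133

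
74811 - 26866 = 47945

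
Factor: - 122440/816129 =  - 2^3*3^( - 3)*5^1*167^( -1) * 181^( - 1 ) *3061^1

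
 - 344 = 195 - 539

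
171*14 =2394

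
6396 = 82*78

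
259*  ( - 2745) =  - 710955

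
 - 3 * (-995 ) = 2985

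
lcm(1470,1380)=67620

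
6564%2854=856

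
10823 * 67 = 725141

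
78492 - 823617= -745125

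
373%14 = 9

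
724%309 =106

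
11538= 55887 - 44349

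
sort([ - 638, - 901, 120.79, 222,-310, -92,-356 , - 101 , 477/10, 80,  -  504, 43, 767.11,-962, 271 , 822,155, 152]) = [ - 962 , -901,-638,-504, - 356, - 310, - 101, - 92,43 , 477/10,80,120.79, 152,155 , 222,271,767.11 , 822]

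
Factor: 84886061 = 13^1*6529697^1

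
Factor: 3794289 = 3^1*1264763^1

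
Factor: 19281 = 3^1*6427^1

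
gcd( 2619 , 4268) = 97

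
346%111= 13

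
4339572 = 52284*83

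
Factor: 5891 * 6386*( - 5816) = -2^4*31^1 * 43^1 *103^1*137^1*727^1 = -218797489616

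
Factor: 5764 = 2^2*11^1*131^1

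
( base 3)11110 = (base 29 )44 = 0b1111000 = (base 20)60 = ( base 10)120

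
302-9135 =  - 8833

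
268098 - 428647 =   -  160549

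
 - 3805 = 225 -4030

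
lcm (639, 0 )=0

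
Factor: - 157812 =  - 2^2*3^1*13151^1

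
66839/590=66839/590 = 113.29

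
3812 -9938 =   -  6126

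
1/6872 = 1/6872  =  0.00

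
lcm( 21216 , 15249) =487968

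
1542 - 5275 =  - 3733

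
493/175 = 493/175 = 2.82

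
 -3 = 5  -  8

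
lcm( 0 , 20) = 0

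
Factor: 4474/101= 2^1*101^( - 1)*2237^1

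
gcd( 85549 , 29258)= 1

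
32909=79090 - 46181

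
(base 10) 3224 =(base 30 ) 3he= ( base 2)110010011000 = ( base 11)2471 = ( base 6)22532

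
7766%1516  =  186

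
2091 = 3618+-1527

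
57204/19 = 3010 + 14/19 = 3010.74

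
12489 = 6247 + 6242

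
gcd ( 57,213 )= 3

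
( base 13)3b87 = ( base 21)j8e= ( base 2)10000101110001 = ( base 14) 3197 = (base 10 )8561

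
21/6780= 7/2260 = 0.00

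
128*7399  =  947072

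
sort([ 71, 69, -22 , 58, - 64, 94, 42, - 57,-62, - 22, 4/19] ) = [-64 , - 62, - 57, - 22 , - 22, 4/19,  42,58 , 69, 71,94 ] 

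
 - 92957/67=-1388 + 39/67=- 1387.42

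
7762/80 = 97 + 1/40=97.03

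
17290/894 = 19 + 152/447 = 19.34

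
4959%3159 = 1800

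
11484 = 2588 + 8896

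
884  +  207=1091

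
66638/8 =33319/4 =8329.75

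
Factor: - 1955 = -5^1 * 17^1*23^1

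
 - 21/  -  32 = 21/32 = 0.66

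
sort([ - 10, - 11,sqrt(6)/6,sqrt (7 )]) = [-11,-10,sqrt( 6)/6,sqrt( 7 )] 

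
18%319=18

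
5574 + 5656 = 11230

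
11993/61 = 11993/61 = 196.61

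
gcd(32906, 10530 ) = 2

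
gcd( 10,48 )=2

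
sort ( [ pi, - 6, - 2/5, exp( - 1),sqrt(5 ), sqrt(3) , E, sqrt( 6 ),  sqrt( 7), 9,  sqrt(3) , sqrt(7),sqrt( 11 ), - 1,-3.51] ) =[ - 6, - 3.51, - 1, - 2/5,exp(- 1),sqrt(3 ), sqrt(3 ),  sqrt(5 ),sqrt ( 6), sqrt( 7 ),sqrt(7),E,pi , sqrt(11),9]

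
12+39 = 51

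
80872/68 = 1189  +  5/17 = 1189.29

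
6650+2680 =9330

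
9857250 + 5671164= 15528414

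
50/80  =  5/8 = 0.62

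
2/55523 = 2/55523 =0.00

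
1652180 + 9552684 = 11204864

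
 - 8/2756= - 2/689= - 0.00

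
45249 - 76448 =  - 31199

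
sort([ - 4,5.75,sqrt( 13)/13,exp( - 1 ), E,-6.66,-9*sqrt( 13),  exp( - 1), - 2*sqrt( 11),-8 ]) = [-9*sqrt( 13 ),- 8, - 6.66, - 2 *sqrt( 11 ),-4, sqrt( 13 )/13,exp(-1), exp( - 1),E,5.75] 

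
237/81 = 2 + 25/27 = 2.93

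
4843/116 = 167/4 = 41.75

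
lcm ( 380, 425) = 32300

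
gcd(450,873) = 9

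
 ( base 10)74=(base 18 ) 42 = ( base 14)54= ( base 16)4a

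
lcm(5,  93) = 465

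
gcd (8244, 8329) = 1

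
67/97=67/97 =0.69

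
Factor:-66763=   -  66763^1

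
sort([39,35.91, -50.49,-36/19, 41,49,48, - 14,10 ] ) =[ - 50.49, - 14, - 36/19 , 10, 35.91, 39, 41, 48,49 ]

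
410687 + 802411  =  1213098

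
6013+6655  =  12668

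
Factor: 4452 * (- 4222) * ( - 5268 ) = 2^5*3^2*7^1*53^1*439^1*2111^1= 99019140192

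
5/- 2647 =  - 5/2647 = - 0.00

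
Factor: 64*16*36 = 36864  =  2^12*3^2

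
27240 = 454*60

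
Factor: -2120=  - 2^3*5^1*53^1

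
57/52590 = 19/17530 = 0.00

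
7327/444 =7327/444 = 16.50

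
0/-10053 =0/1 = -0.00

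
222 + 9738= 9960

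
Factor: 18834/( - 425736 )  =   - 2^( - 2 )*3^( - 5 )*43^1=- 43/972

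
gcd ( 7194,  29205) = 33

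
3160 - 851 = 2309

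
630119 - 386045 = 244074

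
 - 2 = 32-34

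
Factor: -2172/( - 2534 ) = 6/7=2^1 * 3^1*7^( - 1 ) 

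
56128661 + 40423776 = 96552437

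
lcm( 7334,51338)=51338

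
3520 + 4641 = 8161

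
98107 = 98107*1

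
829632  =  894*928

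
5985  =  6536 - 551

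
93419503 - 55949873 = 37469630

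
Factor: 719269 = 59^1*73^1*167^1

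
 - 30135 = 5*( - 6027)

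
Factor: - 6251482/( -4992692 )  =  3125741/2496346 = 2^( - 1)* 103^1*149^( - 1)*8377^( - 1) * 30347^1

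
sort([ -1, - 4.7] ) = [ - 4.7, - 1 ]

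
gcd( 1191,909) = 3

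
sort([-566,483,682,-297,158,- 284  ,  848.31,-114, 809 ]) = [ - 566, - 297,- 284,-114,158,483,682,809,848.31] 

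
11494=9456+2038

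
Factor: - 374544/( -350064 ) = 3^2*11^( - 1 )*13^ (-1)*17^1 = 153/143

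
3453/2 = 3453/2=1726.50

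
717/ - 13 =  - 56+11/13 = - 55.15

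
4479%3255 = 1224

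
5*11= 55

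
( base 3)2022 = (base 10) 62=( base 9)68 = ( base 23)2G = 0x3E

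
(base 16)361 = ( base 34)PF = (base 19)27a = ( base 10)865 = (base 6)4001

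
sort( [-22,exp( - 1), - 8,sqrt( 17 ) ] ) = [-22, - 8,exp( - 1),sqrt(  17)]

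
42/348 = 7/58 = 0.12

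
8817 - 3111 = 5706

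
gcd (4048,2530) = 506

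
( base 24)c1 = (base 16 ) 121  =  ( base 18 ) g1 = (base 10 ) 289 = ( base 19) f4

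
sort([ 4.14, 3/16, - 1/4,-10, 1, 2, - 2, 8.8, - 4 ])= [ - 10,-4, - 2, - 1/4 , 3/16, 1,2, 4.14 , 8.8]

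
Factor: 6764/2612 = 19^1*89^1*653^( -1 ) = 1691/653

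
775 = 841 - 66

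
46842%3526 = 1004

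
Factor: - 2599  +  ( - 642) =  - 3241  =  -  7^1*463^1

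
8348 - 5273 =3075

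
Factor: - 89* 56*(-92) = 2^5* 7^1*23^1*89^1= 458528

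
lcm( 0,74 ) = 0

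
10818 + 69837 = 80655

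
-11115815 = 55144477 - 66260292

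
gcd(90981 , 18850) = 1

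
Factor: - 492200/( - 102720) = 115/24 = 2^ (-3 ) * 3^( - 1)  *5^1*23^1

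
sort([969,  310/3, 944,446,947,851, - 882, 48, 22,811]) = [-882,22, 48,310/3,446,811,851, 944,947, 969]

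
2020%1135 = 885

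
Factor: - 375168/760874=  - 187584/380437  =  - 2^6*3^1*19^( - 1)*977^1*20023^( - 1 ) 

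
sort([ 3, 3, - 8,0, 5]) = [ - 8,  0,  3,3, 5 ]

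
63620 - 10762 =52858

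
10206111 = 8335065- - 1871046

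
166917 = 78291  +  88626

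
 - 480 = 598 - 1078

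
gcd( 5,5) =5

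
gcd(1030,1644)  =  2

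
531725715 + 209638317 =741364032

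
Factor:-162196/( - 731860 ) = 41/185 = 5^( - 1 )*37^(-1)*41^1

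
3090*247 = 763230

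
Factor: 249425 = 5^2 * 11^1 * 907^1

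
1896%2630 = 1896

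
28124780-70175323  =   - 42050543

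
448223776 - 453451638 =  - 5227862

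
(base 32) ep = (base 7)1244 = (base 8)731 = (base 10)473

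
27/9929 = 27/9929 = 0.00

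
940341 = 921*1021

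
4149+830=4979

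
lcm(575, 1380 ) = 6900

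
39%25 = 14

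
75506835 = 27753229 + 47753606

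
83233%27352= 1177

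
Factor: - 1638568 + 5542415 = 3903847 = 1949^1 * 2003^1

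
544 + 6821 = 7365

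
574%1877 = 574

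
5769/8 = 5769/8 = 721.12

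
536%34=26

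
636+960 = 1596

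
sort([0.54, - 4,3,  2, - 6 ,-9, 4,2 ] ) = [-9,-6,-4, 0.54,2,  2,3,4 ] 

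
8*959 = 7672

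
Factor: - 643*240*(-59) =2^4*3^1*5^1*59^1*643^1 =9104880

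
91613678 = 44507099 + 47106579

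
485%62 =51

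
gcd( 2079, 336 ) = 21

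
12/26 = 6/13 = 0.46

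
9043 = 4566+4477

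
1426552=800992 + 625560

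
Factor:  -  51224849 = -13^1* 3940373^1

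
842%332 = 178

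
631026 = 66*9561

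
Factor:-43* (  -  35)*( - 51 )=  - 76755 = - 3^1 *5^1*7^1* 17^1*43^1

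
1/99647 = 1/99647 = 0.00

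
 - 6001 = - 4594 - 1407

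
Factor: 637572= 2^2*3^1*13^1*61^1*67^1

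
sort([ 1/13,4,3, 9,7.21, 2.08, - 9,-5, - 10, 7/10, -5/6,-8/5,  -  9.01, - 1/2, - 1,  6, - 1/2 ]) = [-10,-9.01,-9, - 5, - 8/5,-1, - 5/6, - 1/2, - 1/2, 1/13, 7/10 , 2.08 , 3, 4, 6 , 7.21, 9 ]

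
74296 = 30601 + 43695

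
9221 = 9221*1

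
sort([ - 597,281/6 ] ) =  [ - 597,281/6]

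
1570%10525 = 1570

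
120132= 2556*47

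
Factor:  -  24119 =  - 89^1* 271^1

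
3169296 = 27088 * 117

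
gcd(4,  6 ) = 2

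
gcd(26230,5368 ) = 122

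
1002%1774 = 1002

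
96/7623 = 32/2541 =0.01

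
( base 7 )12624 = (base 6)23423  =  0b110101000111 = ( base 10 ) 3399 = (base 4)311013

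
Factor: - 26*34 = -2^2*13^1*17^1 = - 884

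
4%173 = 4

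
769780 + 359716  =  1129496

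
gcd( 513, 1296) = 27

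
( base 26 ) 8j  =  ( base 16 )e3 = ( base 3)22102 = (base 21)AH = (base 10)227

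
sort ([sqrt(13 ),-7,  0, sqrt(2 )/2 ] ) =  [ - 7,  0,sqrt( 2)/2,sqrt(13) ] 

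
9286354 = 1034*8981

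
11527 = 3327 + 8200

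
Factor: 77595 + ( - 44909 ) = 32686  =  2^1*59^1*277^1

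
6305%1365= 845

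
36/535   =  36/535 = 0.07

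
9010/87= 9010/87 = 103.56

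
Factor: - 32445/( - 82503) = 35/89 = 5^1*7^1*89^ ( - 1)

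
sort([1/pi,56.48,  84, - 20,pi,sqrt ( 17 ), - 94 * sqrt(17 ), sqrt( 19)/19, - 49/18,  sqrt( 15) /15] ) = [-94*sqrt(17),-20, - 49/18,sqrt (19)/19, sqrt (15 )/15,1/pi,  pi , sqrt( 17 ), 56.48,84] 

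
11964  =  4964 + 7000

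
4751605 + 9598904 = 14350509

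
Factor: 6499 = 67^1*97^1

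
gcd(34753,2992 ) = 1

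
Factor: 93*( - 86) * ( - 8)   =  2^4*3^1*31^1 *43^1 =63984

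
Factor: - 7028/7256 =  - 2^( - 1 )*7^1 * 251^1*907^ ( -1 )= - 1757/1814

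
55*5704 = 313720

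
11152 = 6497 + 4655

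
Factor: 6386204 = 2^2*11^1*19^1*7639^1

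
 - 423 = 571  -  994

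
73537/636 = 73537/636 = 115.62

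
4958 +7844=12802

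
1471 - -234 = 1705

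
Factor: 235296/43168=3^2*43^1 * 71^(-1 ) = 387/71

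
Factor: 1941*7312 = 14192592= 2^4*3^1* 457^1 * 647^1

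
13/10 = 1+3/10=1.30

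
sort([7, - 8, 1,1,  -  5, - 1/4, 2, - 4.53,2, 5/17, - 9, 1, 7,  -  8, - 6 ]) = [ - 9, - 8, - 8, - 6, - 5,- 4.53, - 1/4,5/17,  1,1,1 , 2,2,7,7]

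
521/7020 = 521/7020 = 0.07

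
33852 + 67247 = 101099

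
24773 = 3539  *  7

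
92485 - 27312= 65173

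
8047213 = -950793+8998006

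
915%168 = 75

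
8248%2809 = 2630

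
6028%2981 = 66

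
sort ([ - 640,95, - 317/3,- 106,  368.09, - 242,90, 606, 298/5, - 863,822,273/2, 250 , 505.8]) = [ - 863, - 640, - 242, - 106, - 317/3, 298/5,90,95,273/2,250 , 368.09, 505.8,606, 822 ] 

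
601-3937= -3336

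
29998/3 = 9999 + 1/3 = 9999.33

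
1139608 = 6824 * 167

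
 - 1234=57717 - 58951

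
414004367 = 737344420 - 323340053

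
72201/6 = 24067/2 = 12033.50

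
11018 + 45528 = 56546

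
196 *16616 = 3256736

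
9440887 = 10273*919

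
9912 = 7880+2032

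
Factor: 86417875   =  5^3*691343^1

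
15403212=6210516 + 9192696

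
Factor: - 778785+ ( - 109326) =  -3^3*7^1*37^1*127^1= - 888111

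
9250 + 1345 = 10595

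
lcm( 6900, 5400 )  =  124200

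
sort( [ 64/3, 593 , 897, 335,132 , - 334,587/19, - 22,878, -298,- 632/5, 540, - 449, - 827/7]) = [-449, - 334, - 298 , - 632/5,-827/7, - 22, 64/3, 587/19, 132,335,540, 593 , 878,  897 ] 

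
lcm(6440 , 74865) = 598920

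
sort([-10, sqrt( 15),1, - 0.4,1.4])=[ - 10, - 0.4, 1, 1.4, sqrt(15 )]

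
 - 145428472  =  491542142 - 636970614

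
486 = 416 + 70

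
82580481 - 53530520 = 29049961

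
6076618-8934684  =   - 2858066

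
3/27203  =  3/27203=0.00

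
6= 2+4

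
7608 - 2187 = 5421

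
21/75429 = 7/25143 =0.00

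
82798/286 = 41399/143 = 289.50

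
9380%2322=92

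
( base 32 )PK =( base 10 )820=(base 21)1I1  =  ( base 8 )1464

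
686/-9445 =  - 1+8759/9445 = - 0.07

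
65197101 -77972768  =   - 12775667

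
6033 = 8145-2112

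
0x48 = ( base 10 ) 72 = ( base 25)2M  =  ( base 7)132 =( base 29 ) 2E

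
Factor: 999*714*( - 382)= - 2^2*3^4*7^1*17^1 *37^1*191^1 = - 272475252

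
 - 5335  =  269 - 5604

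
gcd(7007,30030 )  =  1001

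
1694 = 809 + 885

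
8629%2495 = 1144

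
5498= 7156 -1658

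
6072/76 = 1518/19 = 79.89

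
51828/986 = 25914/493   =  52.56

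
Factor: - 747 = -3^2 *83^1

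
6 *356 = 2136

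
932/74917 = 932/74917 = 0.01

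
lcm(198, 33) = 198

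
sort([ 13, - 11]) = [-11,13 ] 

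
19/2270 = 19/2270 = 0.01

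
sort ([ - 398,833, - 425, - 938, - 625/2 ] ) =[ - 938, - 425,-398, - 625/2,833 ] 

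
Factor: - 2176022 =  - 2^1*227^1 * 4793^1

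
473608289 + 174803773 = 648412062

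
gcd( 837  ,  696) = 3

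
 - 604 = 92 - 696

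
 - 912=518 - 1430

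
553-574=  - 21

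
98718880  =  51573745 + 47145135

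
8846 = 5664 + 3182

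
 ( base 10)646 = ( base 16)286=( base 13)3A9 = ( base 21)19g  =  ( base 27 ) NP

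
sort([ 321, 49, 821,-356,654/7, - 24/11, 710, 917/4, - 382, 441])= [-382, - 356 , - 24/11,49 , 654/7, 917/4, 321, 441, 710,821]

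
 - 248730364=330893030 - 579623394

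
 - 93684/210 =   -  15614/35 = -  446.11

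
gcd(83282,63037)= 1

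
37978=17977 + 20001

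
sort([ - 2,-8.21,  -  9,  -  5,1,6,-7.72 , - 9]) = [ - 9, - 9, - 8.21, - 7.72, - 5,-2,1,6]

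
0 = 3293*0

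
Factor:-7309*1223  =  -1223^1* 7309^1 = -8938907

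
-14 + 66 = 52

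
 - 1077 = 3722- 4799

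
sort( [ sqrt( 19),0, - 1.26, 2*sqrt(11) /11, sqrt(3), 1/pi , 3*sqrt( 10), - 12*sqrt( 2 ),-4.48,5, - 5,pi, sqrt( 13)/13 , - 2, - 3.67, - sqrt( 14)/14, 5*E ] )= [ - 12 *sqrt( 2), - 5, - 4.48, - 3.67, - 2, - 1.26, - sqrt( 14) /14 , 0,  sqrt( 13) /13,1/pi,2*sqrt( 11) /11, sqrt( 3 ) , pi, sqrt(19), 5,3*sqrt( 10), 5* E] 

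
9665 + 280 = 9945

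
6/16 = 3/8=0.38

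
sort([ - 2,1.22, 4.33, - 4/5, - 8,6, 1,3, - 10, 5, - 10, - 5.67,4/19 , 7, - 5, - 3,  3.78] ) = [ - 10, - 10,-8 , - 5.67,  -  5, - 3, - 2  , - 4/5, 4/19, 1, 1.22, 3,3.78,4.33,5 , 6,7 ] 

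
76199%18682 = 1471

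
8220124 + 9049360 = 17269484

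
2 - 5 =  - 3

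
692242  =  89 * 7778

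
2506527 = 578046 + 1928481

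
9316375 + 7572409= 16888784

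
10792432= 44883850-34091418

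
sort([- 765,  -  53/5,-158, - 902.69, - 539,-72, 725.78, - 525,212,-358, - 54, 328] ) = [ - 902.69, - 765,-539, - 525, - 358,-158, - 72,-54, - 53/5,212,328, 725.78]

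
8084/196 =41 + 12/49 = 41.24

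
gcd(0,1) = 1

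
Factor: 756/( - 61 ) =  - 2^2*3^3*7^1*61^( - 1 ) 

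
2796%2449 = 347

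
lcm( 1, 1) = 1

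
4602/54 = 767/9 = 85.22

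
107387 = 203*529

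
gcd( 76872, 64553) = 1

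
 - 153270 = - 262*585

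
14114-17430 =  - 3316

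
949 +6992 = 7941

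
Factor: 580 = 2^2*5^1*29^1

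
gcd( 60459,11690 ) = 7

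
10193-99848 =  -89655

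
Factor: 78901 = 78901^1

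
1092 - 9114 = -8022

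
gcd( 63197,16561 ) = 1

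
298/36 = 8 + 5/18 = 8.28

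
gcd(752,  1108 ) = 4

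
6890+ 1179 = 8069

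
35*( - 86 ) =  - 3010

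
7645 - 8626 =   -  981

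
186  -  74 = 112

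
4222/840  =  5 + 11/420 = 5.03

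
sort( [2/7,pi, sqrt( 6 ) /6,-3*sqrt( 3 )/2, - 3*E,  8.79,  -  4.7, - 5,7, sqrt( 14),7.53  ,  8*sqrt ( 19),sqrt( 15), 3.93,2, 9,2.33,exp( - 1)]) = [ - 3*E, - 5, - 4.7, - 3*sqrt( 3) /2,2/7, exp (-1 ),sqrt ( 6)/6,2 , 2.33, pi,sqrt(14),sqrt( 15),3.93,7,7.53,8.79,9,8*sqrt(19 ) ] 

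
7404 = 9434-2030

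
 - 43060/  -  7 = 43060/7 =6151.43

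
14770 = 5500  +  9270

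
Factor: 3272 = 2^3*409^1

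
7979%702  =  257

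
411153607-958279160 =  - 547125553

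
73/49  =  1+24/49 = 1.49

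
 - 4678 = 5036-9714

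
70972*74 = 5251928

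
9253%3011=220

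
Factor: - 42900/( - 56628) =25/33 = 3^( -1) * 5^2*11^(-1)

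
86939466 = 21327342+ 65612124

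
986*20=19720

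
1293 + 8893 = 10186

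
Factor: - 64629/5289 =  - 501/41 = - 3^1 * 41^(- 1)*167^1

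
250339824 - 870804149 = -620464325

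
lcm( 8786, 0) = 0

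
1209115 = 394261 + 814854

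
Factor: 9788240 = 2^4*5^1*7^2 * 11^1*227^1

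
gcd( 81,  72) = 9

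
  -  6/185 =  - 6/185 = - 0.03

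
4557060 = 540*8439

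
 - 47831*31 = - 1482761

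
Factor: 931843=11^1*84713^1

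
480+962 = 1442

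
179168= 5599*32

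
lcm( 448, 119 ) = 7616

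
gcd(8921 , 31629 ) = 811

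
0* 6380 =0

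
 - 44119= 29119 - 73238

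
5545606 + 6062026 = 11607632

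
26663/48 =26663/48 = 555.48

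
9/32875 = 9/32875=0.00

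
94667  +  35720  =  130387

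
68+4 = 72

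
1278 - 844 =434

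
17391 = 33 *527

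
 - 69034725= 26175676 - 95210401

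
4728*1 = 4728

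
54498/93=586 = 586.00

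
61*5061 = 308721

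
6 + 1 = 7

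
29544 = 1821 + 27723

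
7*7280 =50960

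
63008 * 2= 126016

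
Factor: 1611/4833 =1/3 = 3^( - 1)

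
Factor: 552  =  2^3 *3^1*23^1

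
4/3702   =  2/1851 = 0.00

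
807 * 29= 23403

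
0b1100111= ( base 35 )2x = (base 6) 251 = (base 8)147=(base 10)103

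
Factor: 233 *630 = 2^1*3^2*5^1*7^1* 233^1 = 146790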